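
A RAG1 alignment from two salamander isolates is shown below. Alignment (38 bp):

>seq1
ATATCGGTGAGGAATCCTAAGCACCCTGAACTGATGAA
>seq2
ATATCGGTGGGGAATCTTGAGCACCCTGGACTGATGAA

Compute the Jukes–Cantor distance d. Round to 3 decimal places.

0.113

The sequences differ at 4 of 38 sites (10, 17, 19, 29), so p = 4/38 ≈ 0.105263.
d = −(3/4) ln(1 − 4p/3) = −0.75 ln(1 − 0.140351) = −0.75 ln(0.859649)
  = −0.75 × (-0.151231) = 0.113423 substitutions/site.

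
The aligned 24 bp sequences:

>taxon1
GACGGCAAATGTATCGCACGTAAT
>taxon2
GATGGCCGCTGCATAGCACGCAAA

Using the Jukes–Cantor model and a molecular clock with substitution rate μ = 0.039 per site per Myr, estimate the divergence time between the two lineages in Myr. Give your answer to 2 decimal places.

5.65

The sequences differ at 8 of 24 sites (3, 7, 8, 9, 12, 15, 21, 24), so p = 8/24 ≈ 0.333333.
d = −(3/4) ln(1 − 4p/3) = −0.75 ln(1 − 0.444444) = −0.75 ln(0.555556)
  = −0.75 × (-0.587786) = 0.440840 substitutions/site.
Under a molecular clock d = 2μt, so t = d/(2μ) = 0.440840 / (2 × 0.039) = 5.65 Myr.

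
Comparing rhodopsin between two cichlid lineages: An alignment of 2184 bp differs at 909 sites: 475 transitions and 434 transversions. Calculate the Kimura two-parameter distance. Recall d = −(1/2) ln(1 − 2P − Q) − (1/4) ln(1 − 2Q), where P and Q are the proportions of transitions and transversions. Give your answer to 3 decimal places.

P = 475/2184 ≈ 0.217491 and Q = 434/2184 ≈ 0.198718.
Under the Kimura two-parameter model, d = −½ ln(1 − 2P − Q) − ¼ ln(1 − 2Q).
1 − 2P − Q = 0.3663, giving −½ ln(0.3663) = 0.502151.
1 − 2Q = 0.602564, giving −¼ ln(0.602564) = 0.126640.
d = 0.502151 + 0.126640 = 0.628791.

0.629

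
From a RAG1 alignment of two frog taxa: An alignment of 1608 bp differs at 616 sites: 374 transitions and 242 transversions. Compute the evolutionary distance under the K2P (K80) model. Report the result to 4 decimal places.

P = 374/1608 ≈ 0.232587 and Q = 242/1608 ≈ 0.150498.
Under the Kimura two-parameter model, d = −½ ln(1 − 2P − Q) − ¼ ln(1 − 2Q).
1 − 2P − Q = 0.384328, giving −½ ln(0.384328) = 0.478129.
1 − 2Q = 0.699004, giving −¼ ln(0.699004) = 0.089525.
d = 0.478129 + 0.089525 = 0.567654.

0.5677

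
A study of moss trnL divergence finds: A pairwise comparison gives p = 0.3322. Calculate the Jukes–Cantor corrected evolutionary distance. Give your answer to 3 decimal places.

d = −(3/4) ln(1 − 4p/3) = −0.75 ln(1 − 0.442933) = −0.75 ln(0.557067)
  = −0.75 × (-0.585070) = 0.438803 substitutions/site.

0.439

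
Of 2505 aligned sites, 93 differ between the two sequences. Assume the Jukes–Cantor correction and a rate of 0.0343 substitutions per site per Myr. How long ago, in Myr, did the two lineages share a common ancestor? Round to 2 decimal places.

0.56

p = 93/2505 ≈ 0.037126.
d = −(3/4) ln(1 − 4p/3) = −0.75 ln(1 − 0.049501) = −0.75 ln(0.950499)
  = −0.75 × (-0.050768) = 0.038076 substitutions/site.
Under a molecular clock d = 2μt, so t = d/(2μ) = 0.038076 / (2 × 0.0343) = 0.56 Myr.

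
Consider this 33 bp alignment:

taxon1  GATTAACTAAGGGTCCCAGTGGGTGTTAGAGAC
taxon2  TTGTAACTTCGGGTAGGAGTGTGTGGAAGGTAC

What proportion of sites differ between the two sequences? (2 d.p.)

0.39

The sequences differ at 13 of 33 positions.
p = 13/33 = 0.393939… ≈ 0.39 (to 2 d.p.).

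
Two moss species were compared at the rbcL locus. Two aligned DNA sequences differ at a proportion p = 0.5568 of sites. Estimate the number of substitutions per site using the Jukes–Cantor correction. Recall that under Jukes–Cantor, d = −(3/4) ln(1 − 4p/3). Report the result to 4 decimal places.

1.0173

d = −(3/4) ln(1 − 4p/3) = −0.75 ln(1 − 0.7424) = −0.75 ln(0.2576)
  = −0.75 × (-1.356347) = 1.017260 substitutions/site.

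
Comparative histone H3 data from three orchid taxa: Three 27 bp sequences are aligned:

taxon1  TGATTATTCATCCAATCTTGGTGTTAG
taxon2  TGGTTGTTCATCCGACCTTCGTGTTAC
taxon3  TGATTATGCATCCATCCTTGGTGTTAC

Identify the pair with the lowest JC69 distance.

taxon1–taxon2: 6/27 differ, p = 0.222, d = 0.264.
taxon1–taxon3: 4/27 differ, p = 0.148, d = 0.165.
taxon2–taxon3: 6/27 differ, p = 0.222, d = 0.264.
The smallest distance is between taxon1 and taxon3.

taxon1 and taxon3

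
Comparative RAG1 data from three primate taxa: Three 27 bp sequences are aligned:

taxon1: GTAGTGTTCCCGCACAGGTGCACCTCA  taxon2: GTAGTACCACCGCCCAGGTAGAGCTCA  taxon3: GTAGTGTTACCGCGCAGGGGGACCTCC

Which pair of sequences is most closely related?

taxon1 and taxon3

taxon1–taxon2: 8/27 differ, p = 0.296, d = 0.377.
taxon1–taxon3: 5/27 differ, p = 0.185, d = 0.213.
taxon2–taxon3: 8/27 differ, p = 0.296, d = 0.377.
The smallest distance is between taxon1 and taxon3.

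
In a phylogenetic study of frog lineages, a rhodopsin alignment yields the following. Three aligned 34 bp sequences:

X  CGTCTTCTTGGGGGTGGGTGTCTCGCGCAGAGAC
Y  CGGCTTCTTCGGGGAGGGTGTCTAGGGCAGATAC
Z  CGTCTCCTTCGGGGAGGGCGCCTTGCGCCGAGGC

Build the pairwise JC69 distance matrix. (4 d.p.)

X–Y: 6/34 sites differ → p ≈ 0.176471, d = −0.75 ln(1 − 0.235295) = 0.201199 ≈ 0.2012.
X–Z: 8/34 sites differ → p ≈ 0.235294, d = −0.75 ln(1 − 0.313725) = 0.282358 ≈ 0.2824.
Y–Z: 9/34 sites differ → p ≈ 0.264706, d = −0.75 ln(1 − 0.352941) = 0.326488 ≈ 0.3265.

d(X,Y) = 0.2012, d(X,Z) = 0.2824, d(Y,Z) = 0.3265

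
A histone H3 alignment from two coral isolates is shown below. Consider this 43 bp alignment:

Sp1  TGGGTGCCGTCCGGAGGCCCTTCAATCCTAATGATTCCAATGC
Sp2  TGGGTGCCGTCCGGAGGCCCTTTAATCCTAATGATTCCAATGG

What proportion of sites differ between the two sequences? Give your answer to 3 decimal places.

0.047

The sequences differ at 2 of 43 positions (sites 23, 43).
p = 2/43 = 0.046511… ≈ 0.047 (to 3 d.p.).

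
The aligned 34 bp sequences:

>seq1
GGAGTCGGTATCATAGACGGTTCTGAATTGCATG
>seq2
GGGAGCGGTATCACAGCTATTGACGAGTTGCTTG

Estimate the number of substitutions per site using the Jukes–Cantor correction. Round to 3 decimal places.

0.535

The sequences differ at 13 of 34 sites, so p = 13/34 ≈ 0.382353.
d = −(3/4) ln(1 − 4p/3) = −0.75 ln(1 − 0.509804) = −0.75 ln(0.490196)
  = −0.75 × (-0.712950) = 0.534713 substitutions/site.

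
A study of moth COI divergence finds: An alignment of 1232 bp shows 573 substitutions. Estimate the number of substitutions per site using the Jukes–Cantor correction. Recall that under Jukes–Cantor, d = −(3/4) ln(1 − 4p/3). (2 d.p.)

0.73

p = 573/1232 ≈ 0.465097.
d = −(3/4) ln(1 − 4p/3) = −0.75 ln(1 − 0.620129) = −0.75 ln(0.379871)
  = −0.75 × (-0.967924) = 0.725943 substitutions/site.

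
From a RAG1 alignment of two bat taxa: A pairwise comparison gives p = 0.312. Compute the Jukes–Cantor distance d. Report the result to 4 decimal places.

0.4034

d = −(3/4) ln(1 − 4p/3) = −0.75 ln(1 − 0.416) = −0.75 ln(0.584)
  = −0.75 × (-0.537854) = 0.403391 substitutions/site.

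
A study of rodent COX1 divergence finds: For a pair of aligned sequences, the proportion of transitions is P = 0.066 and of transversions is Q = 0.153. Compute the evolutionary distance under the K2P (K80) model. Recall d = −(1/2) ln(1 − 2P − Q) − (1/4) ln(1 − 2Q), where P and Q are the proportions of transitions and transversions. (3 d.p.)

0.259

Under the Kimura two-parameter model, d = −½ ln(1 − 2P − Q) − ¼ ln(1 − 2Q).
1 − 2P − Q = 0.715, giving −½ ln(0.715) = 0.167736.
1 − 2Q = 0.694, giving −¼ ln(0.694) = 0.091321.
d = 0.167736 + 0.091321 = 0.259057.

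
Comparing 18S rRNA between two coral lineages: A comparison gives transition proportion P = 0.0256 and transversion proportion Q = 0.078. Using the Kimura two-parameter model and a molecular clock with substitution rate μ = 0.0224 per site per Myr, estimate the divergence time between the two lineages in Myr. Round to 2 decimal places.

Under the Kimura two-parameter model, d = −½ ln(1 − 2P − Q) − ¼ ln(1 − 2Q).
1 − 2P − Q = 0.8708, giving −½ ln(0.8708) = 0.069171.
1 − 2Q = 0.844, giving −¼ ln(0.844) = 0.042401.
d = 0.069171 + 0.042401 = 0.111572.
Under a molecular clock d = 2μt, so t = d/(2μ) = 0.111572 / (2 × 0.0224) = 2.49 Myr.

2.49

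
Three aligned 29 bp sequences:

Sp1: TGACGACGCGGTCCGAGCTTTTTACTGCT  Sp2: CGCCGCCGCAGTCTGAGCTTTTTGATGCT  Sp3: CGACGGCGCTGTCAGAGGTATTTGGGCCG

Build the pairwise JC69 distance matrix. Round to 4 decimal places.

d(Sp1,Sp2) = 0.2913, d(Sp1,Sp3) = 0.5285, d(Sp2,Sp3) = 0.4618

Sp1–Sp2: 7/29 sites differ → p ≈ 0.241379, d = −0.75 ln(1 − 0.321839) = 0.291278 ≈ 0.2913.
Sp1–Sp3: 11/29 sites differ → p ≈ 0.37931, d = −0.75 ln(1 − 0.505747) = 0.528531 ≈ 0.5285.
Sp2–Sp3: 10/29 sites differ → p ≈ 0.344828, d = −0.75 ln(1 − 0.459771) = 0.461822 ≈ 0.4618.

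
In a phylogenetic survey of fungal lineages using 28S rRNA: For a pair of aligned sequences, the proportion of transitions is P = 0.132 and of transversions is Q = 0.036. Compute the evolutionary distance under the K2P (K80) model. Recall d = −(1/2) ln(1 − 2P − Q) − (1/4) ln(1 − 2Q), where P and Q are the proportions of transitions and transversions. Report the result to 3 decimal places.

0.197

Under the Kimura two-parameter model, d = −½ ln(1 − 2P − Q) − ¼ ln(1 − 2Q).
1 − 2P − Q = 0.7, giving −½ ln(0.7) = 0.178337.
1 − 2Q = 0.928, giving −¼ ln(0.928) = 0.018681.
d = 0.178337 + 0.018681 = 0.197018.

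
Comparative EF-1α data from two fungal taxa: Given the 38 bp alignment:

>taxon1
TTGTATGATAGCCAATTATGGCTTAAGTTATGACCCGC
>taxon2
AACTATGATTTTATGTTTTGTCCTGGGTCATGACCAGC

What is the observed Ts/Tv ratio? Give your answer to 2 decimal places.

Transitions are A↔G and C↔T; transversions are all other mismatches.
Transitions: 6. Transversions: 10.
R = 6/10 = 0.60.

0.60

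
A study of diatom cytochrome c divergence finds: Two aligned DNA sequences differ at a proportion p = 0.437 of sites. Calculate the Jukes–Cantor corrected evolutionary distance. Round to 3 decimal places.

d = −(3/4) ln(1 − 4p/3) = −0.75 ln(1 − 0.582667) = −0.75 ln(0.417333)
  = −0.75 × (-0.873871) = 0.655403 substitutions/site.

0.655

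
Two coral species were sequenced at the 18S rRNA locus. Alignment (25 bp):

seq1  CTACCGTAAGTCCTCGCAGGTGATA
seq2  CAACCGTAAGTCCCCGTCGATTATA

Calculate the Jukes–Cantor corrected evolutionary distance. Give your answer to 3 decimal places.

0.289

The sequences differ at 6 of 25 sites (2, 14, 17, 18, 20, 22), so p = 6/25 = 0.24.
d = −(3/4) ln(1 − 4p/3) = −0.75 ln(1 − 0.32) = −0.75 ln(0.68)
  = −0.75 × (-0.385662) = 0.289247 substitutions/site.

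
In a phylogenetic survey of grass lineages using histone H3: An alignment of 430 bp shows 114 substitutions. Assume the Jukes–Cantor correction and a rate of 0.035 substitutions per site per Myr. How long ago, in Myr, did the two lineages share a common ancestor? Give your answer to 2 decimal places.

p = 114/430 ≈ 0.265116.
d = −(3/4) ln(1 − 4p/3) = −0.75 ln(1 − 0.353488) = −0.75 ln(0.646512)
  = −0.75 × (-0.436164) = 0.327123 substitutions/site.
Under a molecular clock d = 2μt, so t = d/(2μ) = 0.327123 / (2 × 0.035) = 4.67 Myr.

4.67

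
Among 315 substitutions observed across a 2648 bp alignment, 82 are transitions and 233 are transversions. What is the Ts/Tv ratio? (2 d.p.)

R = 82/233 = 0.351931… ≈ 0.35 (to 2 d.p.).

0.35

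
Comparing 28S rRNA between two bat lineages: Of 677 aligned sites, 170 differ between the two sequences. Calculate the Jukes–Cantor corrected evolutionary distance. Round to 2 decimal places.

p = 170/677 ≈ 0.251108.
d = −(3/4) ln(1 − 4p/3) = −0.75 ln(1 − 0.334811) = −0.75 ln(0.665189)
  = −0.75 × (-0.407684) = 0.305763 substitutions/site.

0.31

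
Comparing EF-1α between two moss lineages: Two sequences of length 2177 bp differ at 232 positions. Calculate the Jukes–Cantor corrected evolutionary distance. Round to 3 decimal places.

p = 232/2177 ≈ 0.106569.
d = −(3/4) ln(1 − 4p/3) = −0.75 ln(1 − 0.142092) = −0.75 ln(0.857908)
  = −0.75 × (-0.153258) = 0.114944 substitutions/site.

0.115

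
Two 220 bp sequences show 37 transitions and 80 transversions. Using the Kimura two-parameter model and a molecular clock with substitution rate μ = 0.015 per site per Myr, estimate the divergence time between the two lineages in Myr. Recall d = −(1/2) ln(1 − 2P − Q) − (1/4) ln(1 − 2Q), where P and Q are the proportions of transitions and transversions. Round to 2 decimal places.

30.89

P = 37/220 ≈ 0.168182 and Q = 80/220 ≈ 0.363636.
Under the Kimura two-parameter model, d = −½ ln(1 − 2P − Q) − ¼ ln(1 − 2Q).
1 − 2P − Q = 0.3, giving −½ ln(0.3) = 0.601986.
1 − 2Q = 0.272728, giving −¼ ln(0.272728) = 0.324820.
d = 0.601986 + 0.324820 = 0.926806.
Under a molecular clock d = 2μt, so t = d/(2μ) = 0.926806 / (2 × 0.015) = 30.89 Myr.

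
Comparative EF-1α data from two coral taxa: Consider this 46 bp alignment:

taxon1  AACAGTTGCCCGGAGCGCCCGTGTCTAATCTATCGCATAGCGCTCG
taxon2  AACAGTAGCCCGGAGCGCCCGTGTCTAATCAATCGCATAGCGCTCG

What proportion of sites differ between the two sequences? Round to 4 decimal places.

The sequences differ at 2 of 46 positions (sites 7, 31).
p = 2/46 = 0.043478… ≈ 0.0435 (to 4 d.p.).

0.0435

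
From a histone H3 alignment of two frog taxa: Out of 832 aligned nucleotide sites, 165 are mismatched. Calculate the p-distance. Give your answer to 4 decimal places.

0.1983

p = 165/832 = 0.198317… ≈ 0.1983 (to 4 d.p.).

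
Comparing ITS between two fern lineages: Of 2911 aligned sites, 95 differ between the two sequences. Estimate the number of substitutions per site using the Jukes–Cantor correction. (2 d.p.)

p = 95/2911 ≈ 0.032635.
d = −(3/4) ln(1 − 4p/3) = −0.75 ln(1 − 0.043513) = −0.75 ln(0.956487)
  = −0.75 × (-0.044488) = 0.033366 substitutions/site.

0.03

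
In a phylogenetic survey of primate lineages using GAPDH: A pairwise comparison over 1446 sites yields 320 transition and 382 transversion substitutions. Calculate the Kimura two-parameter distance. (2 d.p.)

0.80

P = 320/1446 ≈ 0.2213 and Q = 382/1446 ≈ 0.264177.
Under the Kimura two-parameter model, d = −½ ln(1 − 2P − Q) − ¼ ln(1 − 2Q).
1 − 2P − Q = 0.293223, giving −½ ln(0.293223) = 0.613411.
1 − 2Q = 0.471646, giving −¼ ln(0.471646) = 0.187882.
d = 0.613411 + 0.187882 = 0.801293.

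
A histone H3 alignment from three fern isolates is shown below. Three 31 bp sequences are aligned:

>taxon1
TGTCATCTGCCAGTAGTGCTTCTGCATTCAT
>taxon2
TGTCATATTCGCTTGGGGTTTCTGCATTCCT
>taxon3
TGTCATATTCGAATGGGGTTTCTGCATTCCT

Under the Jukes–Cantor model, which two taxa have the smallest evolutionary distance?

taxon1–taxon2: 9/31 differ, p = 0.290, d = 0.367.
taxon1–taxon3: 8/31 differ, p = 0.258, d = 0.316.
taxon2–taxon3: 2/31 differ, p = 0.065, d = 0.067.
The smallest distance is between taxon2 and taxon3.

taxon2 and taxon3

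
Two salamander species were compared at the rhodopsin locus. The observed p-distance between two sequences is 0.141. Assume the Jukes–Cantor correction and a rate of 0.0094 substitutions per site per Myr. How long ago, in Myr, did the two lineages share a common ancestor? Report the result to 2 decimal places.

8.31

d = −(3/4) ln(1 − 4p/3) = −0.75 ln(1 − 0.188) = −0.75 ln(0.812)
  = −0.75 × (-0.208255) = 0.156191 substitutions/site.
Under a molecular clock d = 2μt, so t = d/(2μ) = 0.156191 / (2 × 0.0094) = 8.31 Myr.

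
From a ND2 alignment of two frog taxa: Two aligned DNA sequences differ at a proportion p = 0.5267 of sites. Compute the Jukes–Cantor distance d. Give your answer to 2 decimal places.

0.91

d = −(3/4) ln(1 − 4p/3) = −0.75 ln(1 − 0.702267) = −0.75 ln(0.297733)
  = −0.75 × (-1.211558) = 0.908669 substitutions/site.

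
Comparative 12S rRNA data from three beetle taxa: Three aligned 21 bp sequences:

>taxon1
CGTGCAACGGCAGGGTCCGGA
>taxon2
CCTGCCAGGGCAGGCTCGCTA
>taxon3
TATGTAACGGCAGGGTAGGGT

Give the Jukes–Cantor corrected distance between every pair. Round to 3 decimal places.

taxon1–taxon2: 7/21 sites differ → p ≈ 0.333333, d = −0.75 ln(1 − 0.444444) = 0.440839 ≈ 0.441.
taxon1–taxon3: 6/21 sites differ → p ≈ 0.285714, d = −0.75 ln(1 − 0.380952) = 0.359679 ≈ 0.360.
taxon2–taxon3: 10/21 sites differ → p ≈ 0.47619, d = −0.75 ln(1 − 0.63492) = 0.755729 ≈ 0.756.

d(taxon1,taxon2) = 0.441, d(taxon1,taxon3) = 0.360, d(taxon2,taxon3) = 0.756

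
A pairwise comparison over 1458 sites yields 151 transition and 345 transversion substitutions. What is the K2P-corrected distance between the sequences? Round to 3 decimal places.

P = 151/1458 ≈ 0.103567 and Q = 345/1458 ≈ 0.236626.
Under the Kimura two-parameter model, d = −½ ln(1 − 2P − Q) − ¼ ln(1 − 2Q).
1 − 2P − Q = 0.55624, giving −½ ln(0.55624) = 0.293278.
1 − 2Q = 0.526748, giving −¼ ln(0.526748) = 0.160258.
d = 0.293278 + 0.160258 = 0.453536.

0.454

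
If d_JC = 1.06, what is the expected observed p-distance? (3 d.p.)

0.568

p = (3/4)(1 − e^(−4d/3)) = 0.75 × (1 − e^(-1.413333)) = 0.75 × (1 − 0.243331) = 0.567502.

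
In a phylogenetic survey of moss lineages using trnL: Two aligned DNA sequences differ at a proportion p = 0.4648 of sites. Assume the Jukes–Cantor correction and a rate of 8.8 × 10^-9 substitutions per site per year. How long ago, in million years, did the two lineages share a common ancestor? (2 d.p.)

d = −(3/4) ln(1 − 4p/3) = −0.75 ln(1 − 0.619733) = −0.75 ln(0.380267)
  = −0.75 × (-0.966882) = 0.725162 substitutions/site.
Under a molecular clock d = 2μt, so t = d/(2μ) = 0.725162 / (2 × 8.8 × 10^-9) = 41.20 million years.

41.20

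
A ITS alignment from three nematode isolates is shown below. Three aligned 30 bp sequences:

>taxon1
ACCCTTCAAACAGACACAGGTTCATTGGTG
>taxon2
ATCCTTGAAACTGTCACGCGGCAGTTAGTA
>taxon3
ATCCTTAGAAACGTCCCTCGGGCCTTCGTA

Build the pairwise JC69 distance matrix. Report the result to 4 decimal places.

taxon1–taxon2: 12/30 sites differ → p = 0.4, d = −0.75 ln(1 − 0.533333) = 0.571605 ≈ 0.5716.
taxon1–taxon3: 14/30 sites differ → p ≈ 0.466667, d = −0.75 ln(1 − 0.622223) = 0.730088 ≈ 0.7301.
taxon2–taxon3: 10/30 sites differ → p ≈ 0.333333, d = −0.75 ln(1 − 0.444444) = 0.440839 ≈ 0.4408.

d(taxon1,taxon2) = 0.5716, d(taxon1,taxon3) = 0.7301, d(taxon2,taxon3) = 0.4408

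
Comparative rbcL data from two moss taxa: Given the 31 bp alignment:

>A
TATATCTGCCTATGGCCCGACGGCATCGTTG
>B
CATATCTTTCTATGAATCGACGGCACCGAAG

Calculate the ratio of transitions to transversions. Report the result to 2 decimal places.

Transitions are A↔G and C↔T; transversions are all other mismatches.
Transitions: 5. Transversions: 4.
R = 5/4 = 1.25.

1.25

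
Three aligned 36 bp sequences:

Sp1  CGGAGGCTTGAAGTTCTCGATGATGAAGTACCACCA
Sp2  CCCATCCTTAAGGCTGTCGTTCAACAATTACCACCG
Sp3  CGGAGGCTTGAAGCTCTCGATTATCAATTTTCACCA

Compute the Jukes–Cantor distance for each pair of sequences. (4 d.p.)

d(Sp1,Sp2) = 0.5482, d(Sp1,Sp3) = 0.1885, d(Sp2,Sp3) = 0.4926

Sp1–Sp2: 14/36 sites differ → p ≈ 0.388889, d = −0.75 ln(1 − 0.518519) = 0.548166 ≈ 0.5482.
Sp1–Sp3: 6/36 sites differ → p ≈ 0.166667, d = −0.75 ln(1 − 0.222223) = 0.188487 ≈ 0.1885.
Sp2–Sp3: 13/36 sites differ → p ≈ 0.361111, d = −0.75 ln(1 − 0.481481) = 0.492584 ≈ 0.4926.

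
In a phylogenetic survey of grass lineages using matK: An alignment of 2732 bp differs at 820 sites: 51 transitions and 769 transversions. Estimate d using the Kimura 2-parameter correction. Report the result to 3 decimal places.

0.399

P = 51/2732 ≈ 0.018668 and Q = 769/2732 ≈ 0.281479.
Under the Kimura two-parameter model, d = −½ ln(1 − 2P − Q) − ¼ ln(1 − 2Q).
1 − 2P − Q = 0.681185, giving −½ ln(0.681185) = 0.191961.
1 − 2Q = 0.437042, giving −¼ ln(0.437042) = 0.206931.
d = 0.191961 + 0.206931 = 0.398892.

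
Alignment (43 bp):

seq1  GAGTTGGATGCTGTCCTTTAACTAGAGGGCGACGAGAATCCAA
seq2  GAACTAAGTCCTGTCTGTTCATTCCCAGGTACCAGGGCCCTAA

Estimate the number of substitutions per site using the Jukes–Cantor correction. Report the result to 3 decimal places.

0.937

The sequences differ at 23 of 43 sites, so p = 23/43 ≈ 0.534884.
d = −(3/4) ln(1 − 4p/3) = −0.75 ln(1 − 0.713179) = −0.75 ln(0.286821)
  = −0.75 × (-1.248897) = 0.936673 substitutions/site.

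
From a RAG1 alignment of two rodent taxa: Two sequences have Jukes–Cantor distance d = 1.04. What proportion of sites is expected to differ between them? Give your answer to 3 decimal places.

0.563

p = (3/4)(1 − e^(−4d/3)) = 0.75 × (1 − e^(-1.386667)) = 0.75 × (1 − 0.249907) = 0.562570.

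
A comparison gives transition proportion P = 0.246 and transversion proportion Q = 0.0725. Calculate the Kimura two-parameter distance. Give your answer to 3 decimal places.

Under the Kimura two-parameter model, d = −½ ln(1 − 2P − Q) − ¼ ln(1 − 2Q).
1 − 2P − Q = 0.4355, giving −½ ln(0.4355) = 0.415630.
1 − 2Q = 0.855, giving −¼ ln(0.855) = 0.039163.
d = 0.415630 + 0.039163 = 0.454793.

0.455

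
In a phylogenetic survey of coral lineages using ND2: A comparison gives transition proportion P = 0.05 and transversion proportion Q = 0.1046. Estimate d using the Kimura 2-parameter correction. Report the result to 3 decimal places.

Under the Kimura two-parameter model, d = −½ ln(1 − 2P − Q) − ¼ ln(1 − 2Q).
1 − 2P − Q = 0.7954, giving −½ ln(0.7954) = 0.114455.
1 − 2Q = 0.7908, giving −¼ ln(0.7908) = 0.058678.
d = 0.114455 + 0.058678 = 0.173133.

0.173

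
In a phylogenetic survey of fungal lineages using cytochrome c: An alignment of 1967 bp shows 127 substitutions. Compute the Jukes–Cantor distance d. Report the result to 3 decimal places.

0.068

p = 127/1967 ≈ 0.064565.
d = −(3/4) ln(1 − 4p/3) = −0.75 ln(1 − 0.086087) = −0.75 ln(0.913913)
  = −0.75 × (-0.090020) = 0.067515 substitutions/site.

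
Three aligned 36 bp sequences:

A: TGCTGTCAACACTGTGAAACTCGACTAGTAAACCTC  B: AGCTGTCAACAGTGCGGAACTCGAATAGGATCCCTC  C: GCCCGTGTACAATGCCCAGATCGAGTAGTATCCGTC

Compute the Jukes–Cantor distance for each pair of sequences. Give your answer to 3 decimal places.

d(A,B) = 0.264, d(A,C) = 0.608, d(B,C) = 0.493

A–B: 8/36 sites differ → p ≈ 0.222222, d = −0.75 ln(1 − 0.296296) = 0.263548 ≈ 0.264.
A–C: 15/36 sites differ → p ≈ 0.416667, d = −0.75 ln(1 − 0.555556) = 0.608198 ≈ 0.608.
B–C: 13/36 sites differ → p ≈ 0.361111, d = −0.75 ln(1 − 0.481481) = 0.492584 ≈ 0.493.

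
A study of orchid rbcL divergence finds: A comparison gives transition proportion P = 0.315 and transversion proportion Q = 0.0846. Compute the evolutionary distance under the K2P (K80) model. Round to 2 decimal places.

0.67

Under the Kimura two-parameter model, d = −½ ln(1 − 2P − Q) − ¼ ln(1 − 2Q).
1 − 2P − Q = 0.2854, giving −½ ln(0.2854) = 0.626932.
1 − 2Q = 0.8308, giving −¼ ln(0.8308) = 0.046342.
d = 0.626932 + 0.046342 = 0.673274.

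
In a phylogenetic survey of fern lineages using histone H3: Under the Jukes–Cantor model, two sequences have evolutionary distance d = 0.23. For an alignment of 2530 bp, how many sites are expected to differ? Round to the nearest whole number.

501

Invert JC69: p = (3/4)(1 − e^(−4d/3)) = 0.75 × (1 − e^(-0.306667)) = 0.75 × (1 − 0.735896) = 0.198078.
Expected differing sites = pL ≈ 0.198078 × 2530 = 501.13734 ≈ 501.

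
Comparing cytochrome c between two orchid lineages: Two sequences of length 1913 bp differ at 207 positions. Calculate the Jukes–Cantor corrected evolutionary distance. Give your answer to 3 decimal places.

p = 207/1913 ≈ 0.108207.
d = −(3/4) ln(1 − 4p/3) = −0.75 ln(1 − 0.144276) = −0.75 ln(0.855724)
  = −0.75 × (-0.155807) = 0.116855 substitutions/site.

0.117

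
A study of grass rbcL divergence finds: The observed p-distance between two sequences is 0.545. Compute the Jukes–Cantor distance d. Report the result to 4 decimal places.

d = −(3/4) ln(1 − 4p/3) = −0.75 ln(1 − 0.726667) = −0.75 ln(0.273333)
  = −0.75 × (-1.297064) = 0.972798 substitutions/site.

0.9728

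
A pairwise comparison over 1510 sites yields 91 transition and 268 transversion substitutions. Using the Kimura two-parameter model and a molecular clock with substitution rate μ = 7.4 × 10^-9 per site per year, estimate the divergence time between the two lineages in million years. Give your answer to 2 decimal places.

P = 91/1510 ≈ 0.060265 and Q = 268/1510 ≈ 0.177483.
Under the Kimura two-parameter model, d = −½ ln(1 − 2P − Q) − ¼ ln(1 − 2Q).
1 − 2P − Q = 0.701987, giving −½ ln(0.701987) = 0.176920.
1 − 2Q = 0.645034, giving −¼ ln(0.645034) = 0.109613.
d = 0.176920 + 0.109613 = 0.286533.
Under a molecular clock d = 2μt, so t = d/(2μ) = 0.286533 / (2 × 7.4 × 10^-9) = 19.36 million years.

19.36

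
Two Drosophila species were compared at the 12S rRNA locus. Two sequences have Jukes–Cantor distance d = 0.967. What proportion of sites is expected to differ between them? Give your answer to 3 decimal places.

0.543

p = (3/4)(1 − e^(−4d/3)) = 0.75 × (1 − e^(-1.289333)) = 0.75 × (1 − 0.275454) = 0.543410.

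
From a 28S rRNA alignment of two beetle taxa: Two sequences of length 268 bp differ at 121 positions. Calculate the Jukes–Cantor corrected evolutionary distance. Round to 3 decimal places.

p = 121/268 ≈ 0.451493.
d = −(3/4) ln(1 − 4p/3) = −0.75 ln(1 − 0.601991) = −0.75 ln(0.398009)
  = −0.75 × (-0.921281) = 0.690961 substitutions/site.

0.691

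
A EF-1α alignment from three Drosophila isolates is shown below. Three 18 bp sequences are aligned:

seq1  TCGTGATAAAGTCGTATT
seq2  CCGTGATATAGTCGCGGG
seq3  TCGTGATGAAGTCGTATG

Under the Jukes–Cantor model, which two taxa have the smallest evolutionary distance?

seq1 and seq3

seq1–seq2: 6/18 differ, p = 0.333, d = 0.441.
seq1–seq3: 2/18 differ, p = 0.111, d = 0.120.
seq2–seq3: 6/18 differ, p = 0.333, d = 0.441.
The smallest distance is between seq1 and seq3.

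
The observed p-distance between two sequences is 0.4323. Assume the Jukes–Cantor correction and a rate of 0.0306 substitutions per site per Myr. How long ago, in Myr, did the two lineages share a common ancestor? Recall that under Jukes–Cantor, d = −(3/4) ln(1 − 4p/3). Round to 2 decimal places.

10.53

d = −(3/4) ln(1 − 4p/3) = −0.75 ln(1 − 0.5764) = −0.75 ln(0.4236)
  = −0.75 × (-0.858966) = 0.644225 substitutions/site.
Under a molecular clock d = 2μt, so t = d/(2μ) = 0.644225 / (2 × 0.0306) = 10.53 Myr.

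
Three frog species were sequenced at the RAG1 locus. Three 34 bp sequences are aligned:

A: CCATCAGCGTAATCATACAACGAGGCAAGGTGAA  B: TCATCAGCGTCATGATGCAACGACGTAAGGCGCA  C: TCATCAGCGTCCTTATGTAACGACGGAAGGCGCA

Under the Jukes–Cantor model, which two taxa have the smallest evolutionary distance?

A–B: 8/34 differ, p = 0.235, d = 0.282.
A–C: 10/34 differ, p = 0.294, d = 0.373.
B–C: 4/34 differ, p = 0.118, d = 0.128.
The smallest distance is between B and C.

B and C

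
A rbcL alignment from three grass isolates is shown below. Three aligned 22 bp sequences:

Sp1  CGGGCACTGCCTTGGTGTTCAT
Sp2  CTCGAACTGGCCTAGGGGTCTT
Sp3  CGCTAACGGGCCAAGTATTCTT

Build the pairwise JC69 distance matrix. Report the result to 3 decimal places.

d(Sp1,Sp2) = 0.591, d(Sp1,Sp3) = 0.699, d(Sp2,Sp3) = 0.414

Sp1–Sp2: 9/22 sites differ → p ≈ 0.409091, d = −0.75 ln(1 − 0.545455) = 0.591344 ≈ 0.591.
Sp1–Sp3: 10/22 sites differ → p ≈ 0.454545, d = −0.75 ln(1 − 0.60606) = 0.698667 ≈ 0.699.
Sp2–Sp3: 7/22 sites differ → p ≈ 0.318182, d = −0.75 ln(1 − 0.424243) = 0.414052 ≈ 0.414.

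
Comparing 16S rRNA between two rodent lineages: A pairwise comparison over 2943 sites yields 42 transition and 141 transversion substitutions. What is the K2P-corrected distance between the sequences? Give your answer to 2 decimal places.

P = 42/2943 ≈ 0.014271 and Q = 141/2943 ≈ 0.04791.
Under the Kimura two-parameter model, d = −½ ln(1 − 2P − Q) − ¼ ln(1 − 2Q).
1 − 2P − Q = 0.923548, giving −½ ln(0.923548) = 0.039766.
1 − 2Q = 0.90418, giving −¼ ln(0.90418) = 0.025182.
d = 0.039766 + 0.025182 = 0.064948.

0.06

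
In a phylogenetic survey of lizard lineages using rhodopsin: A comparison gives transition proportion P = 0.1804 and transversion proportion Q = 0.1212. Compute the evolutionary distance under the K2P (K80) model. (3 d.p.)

Under the Kimura two-parameter model, d = −½ ln(1 − 2P − Q) − ¼ ln(1 − 2Q).
1 − 2P − Q = 0.518, giving −½ ln(0.518) = 0.328890.
1 − 2Q = 0.7576, giving −¼ ln(0.7576) = 0.069400.
d = 0.328890 + 0.069400 = 0.398290.

0.398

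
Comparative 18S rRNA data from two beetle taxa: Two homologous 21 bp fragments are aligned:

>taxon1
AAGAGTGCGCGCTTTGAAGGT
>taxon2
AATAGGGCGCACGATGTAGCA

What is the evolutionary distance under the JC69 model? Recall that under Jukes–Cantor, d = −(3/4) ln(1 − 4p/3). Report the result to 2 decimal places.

0.53

The sequences differ at 8 of 21 sites (3, 6, 11, 13, 14, 17, 20, 21), so p = 8/21 ≈ 0.380952.
d = −(3/4) ln(1 − 4p/3) = −0.75 ln(1 − 0.507936) = −0.75 ln(0.492064)
  = −0.75 × (-0.709146) = 0.531860 substitutions/site.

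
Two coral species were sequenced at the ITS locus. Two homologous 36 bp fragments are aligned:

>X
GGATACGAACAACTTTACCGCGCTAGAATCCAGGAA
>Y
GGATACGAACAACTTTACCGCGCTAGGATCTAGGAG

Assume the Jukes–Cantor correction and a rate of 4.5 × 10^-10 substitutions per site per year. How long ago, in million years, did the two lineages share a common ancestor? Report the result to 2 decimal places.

98.15

The sequences differ at 3 of 36 sites (27, 31, 36), so p = 3/36 ≈ 0.083333.
d = −(3/4) ln(1 − 4p/3) = −0.75 ln(1 − 0.111111) = −0.75 ln(0.888889)
  = −0.75 × (-0.117783) = 0.088337 substitutions/site.
Under a molecular clock d = 2μt, so t = d/(2μ) = 0.088337 / (2 × 4.5 × 10^-10) = 98.15 million years.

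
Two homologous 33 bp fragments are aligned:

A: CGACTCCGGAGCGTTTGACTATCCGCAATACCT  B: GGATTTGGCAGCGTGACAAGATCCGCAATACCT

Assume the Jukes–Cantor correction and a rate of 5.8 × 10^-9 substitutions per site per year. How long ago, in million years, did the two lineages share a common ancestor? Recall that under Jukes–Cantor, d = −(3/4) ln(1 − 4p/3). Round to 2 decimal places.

The sequences differ at 10 of 33 sites (1, 4, 6, 7, 9, 15, 16, 17, 19, 20), so p = 10/33 ≈ 0.30303.
d = −(3/4) ln(1 − 4p/3) = −0.75 ln(1 − 0.40404) = −0.75 ln(0.59596)
  = −0.75 × (-0.517582) = 0.388187 substitutions/site.
Under a molecular clock d = 2μt, so t = d/(2μ) = 0.388187 / (2 × 5.8 × 10^-9) = 33.46 million years.

33.46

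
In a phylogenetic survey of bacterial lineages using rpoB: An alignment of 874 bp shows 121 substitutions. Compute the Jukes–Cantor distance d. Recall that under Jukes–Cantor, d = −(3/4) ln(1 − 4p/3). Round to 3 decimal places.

p = 121/874 ≈ 0.138444.
d = −(3/4) ln(1 − 4p/3) = −0.75 ln(1 − 0.184592) = −0.75 ln(0.815408)
  = −0.75 × (-0.204067) = 0.153050 substitutions/site.

0.153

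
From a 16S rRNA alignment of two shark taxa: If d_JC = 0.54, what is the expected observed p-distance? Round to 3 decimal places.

p = (3/4)(1 − e^(−4d/3)) = 0.75 × (1 − e^(-0.72)) = 0.75 × (1 − 0.486752) = 0.384936.

0.385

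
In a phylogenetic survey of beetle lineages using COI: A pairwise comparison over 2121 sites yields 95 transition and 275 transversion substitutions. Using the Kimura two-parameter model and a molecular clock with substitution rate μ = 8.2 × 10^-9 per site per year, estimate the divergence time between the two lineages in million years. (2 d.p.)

12.12

P = 95/2121 ≈ 0.04479 and Q = 275/2121 ≈ 0.129656.
Under the Kimura two-parameter model, d = −½ ln(1 − 2P − Q) − ¼ ln(1 − 2Q).
1 − 2P − Q = 0.780764, giving −½ ln(0.780764) = 0.123741.
1 − 2Q = 0.740688, giving −¼ ln(0.740688) = 0.075044.
d = 0.123741 + 0.075044 = 0.198785.
Under a molecular clock d = 2μt, so t = d/(2μ) = 0.198785 / (2 × 8.2 × 10^-9) = 12.12 million years.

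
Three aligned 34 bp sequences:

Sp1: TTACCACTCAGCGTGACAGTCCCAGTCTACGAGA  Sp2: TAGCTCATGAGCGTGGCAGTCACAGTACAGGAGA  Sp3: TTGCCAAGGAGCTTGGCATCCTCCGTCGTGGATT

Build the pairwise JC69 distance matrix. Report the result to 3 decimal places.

d(Sp1,Sp2) = 0.423, d(Sp1,Sp3) = 0.665, d(Sp2,Sp3) = 0.597

Sp1–Sp2: 11/34 sites differ → p ≈ 0.323529, d = −0.75 ln(1 − 0.431372) = 0.423397 ≈ 0.423.
Sp1–Sp3: 15/34 sites differ → p ≈ 0.441176, d = −0.75 ln(1 − 0.588235) = 0.665477 ≈ 0.665.
Sp2–Sp3: 14/34 sites differ → p ≈ 0.411765, d = −0.75 ln(1 − 0.54902) = 0.597249 ≈ 0.597.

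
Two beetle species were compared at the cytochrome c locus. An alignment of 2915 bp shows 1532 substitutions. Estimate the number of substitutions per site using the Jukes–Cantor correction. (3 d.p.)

p = 1532/2915 ≈ 0.525557.
d = −(3/4) ln(1 − 4p/3) = −0.75 ln(1 − 0.700743) = −0.75 ln(0.299257)
  = −0.75 × (-1.206453) = 0.904840 substitutions/site.

0.905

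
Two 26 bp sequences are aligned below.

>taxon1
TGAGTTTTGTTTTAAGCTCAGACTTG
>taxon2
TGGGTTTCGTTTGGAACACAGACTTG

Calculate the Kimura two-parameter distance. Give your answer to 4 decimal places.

Of 26 sites, 4 differences are transitions and 2 are transversions, so P = 4/26 ≈ 0.153846 and Q = 2/26 ≈ 0.076923.
Under the Kimura two-parameter model, d = −½ ln(1 − 2P − Q) − ¼ ln(1 − 2Q).
1 − 2P − Q = 0.615385, giving −½ ln(0.615385) = 0.242754.
1 − 2Q = 0.846154, giving −¼ ln(0.846154) = 0.041763.
d = 0.242754 + 0.041763 = 0.284517.

0.2845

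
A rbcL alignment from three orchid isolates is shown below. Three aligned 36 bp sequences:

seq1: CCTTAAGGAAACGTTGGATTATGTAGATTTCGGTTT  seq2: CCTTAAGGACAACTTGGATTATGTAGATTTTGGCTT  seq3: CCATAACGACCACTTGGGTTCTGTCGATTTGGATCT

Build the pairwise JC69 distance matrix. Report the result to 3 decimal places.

seq1–seq2: 5/36 sites differ → p ≈ 0.138889, d = −0.75 ln(1 − 0.185185) = 0.153596 ≈ 0.154.
seq1–seq3: 12/36 sites differ → p ≈ 0.333333, d = −0.75 ln(1 − 0.444444) = 0.440839 ≈ 0.441.
seq2–seq3: 10/36 sites differ → p ≈ 0.277778, d = −0.75 ln(1 − 0.370371) = 0.346968 ≈ 0.347.

d(seq1,seq2) = 0.154, d(seq1,seq3) = 0.441, d(seq2,seq3) = 0.347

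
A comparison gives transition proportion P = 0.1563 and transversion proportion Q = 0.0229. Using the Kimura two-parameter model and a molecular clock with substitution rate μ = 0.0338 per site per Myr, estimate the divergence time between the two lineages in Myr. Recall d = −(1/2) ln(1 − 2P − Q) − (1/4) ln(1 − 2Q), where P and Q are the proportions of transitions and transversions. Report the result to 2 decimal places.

3.20

Under the Kimura two-parameter model, d = −½ ln(1 − 2P − Q) − ¼ ln(1 − 2Q).
1 − 2P − Q = 0.6645, giving −½ ln(0.6645) = 0.204360.
1 − 2Q = 0.9542, giving −¼ ln(0.9542) = 0.011720.
d = 0.204360 + 0.011720 = 0.216080.
Under a molecular clock d = 2μt, so t = d/(2μ) = 0.216080 / (2 × 0.0338) = 3.20 Myr.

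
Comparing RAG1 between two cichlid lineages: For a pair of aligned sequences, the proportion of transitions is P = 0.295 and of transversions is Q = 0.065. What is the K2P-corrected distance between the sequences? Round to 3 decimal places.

Under the Kimura two-parameter model, d = −½ ln(1 − 2P − Q) − ¼ ln(1 − 2Q).
1 − 2P − Q = 0.345, giving −½ ln(0.345) = 0.532105.
1 − 2Q = 0.87, giving −¼ ln(0.87) = 0.034816.
d = 0.532105 + 0.034816 = 0.566921.

0.567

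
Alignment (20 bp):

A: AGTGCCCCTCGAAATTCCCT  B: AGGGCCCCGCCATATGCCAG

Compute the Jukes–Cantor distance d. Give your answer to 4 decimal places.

0.4715

The sequences differ at 7 of 20 sites (3, 9, 11, 13, 16, 19, 20), so p = 7/20 = 0.35.
d = −(3/4) ln(1 − 4p/3) = −0.75 ln(1 − 0.466667) = −0.75 ln(0.533333)
  = −0.75 × (-0.628609) = 0.471457 substitutions/site.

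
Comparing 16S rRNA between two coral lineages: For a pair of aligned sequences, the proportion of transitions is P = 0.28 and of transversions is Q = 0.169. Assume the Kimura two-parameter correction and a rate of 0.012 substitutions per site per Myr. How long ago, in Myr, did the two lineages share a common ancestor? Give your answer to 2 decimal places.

31.50

Under the Kimura two-parameter model, d = −½ ln(1 − 2P − Q) − ¼ ln(1 − 2Q).
1 − 2P − Q = 0.271, giving −½ ln(0.271) = 0.652818.
1 − 2Q = 0.662, giving −¼ ln(0.662) = 0.103122.
d = 0.652818 + 0.103122 = 0.755940.
Under a molecular clock d = 2μt, so t = d/(2μ) = 0.755940 / (2 × 0.012) = 31.50 Myr.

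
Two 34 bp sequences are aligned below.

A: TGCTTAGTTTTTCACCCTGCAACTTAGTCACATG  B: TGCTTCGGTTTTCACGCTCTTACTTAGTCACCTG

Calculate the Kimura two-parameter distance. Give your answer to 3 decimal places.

0.243

Of 34 sites, 1 differences are transitions and 6 are transversions, so P = 1/34 ≈ 0.029412 and Q = 6/34 ≈ 0.176471.
Under the Kimura two-parameter model, d = −½ ln(1 − 2P − Q) − ¼ ln(1 − 2Q).
1 − 2P − Q = 0.764705, giving −½ ln(0.764705) = 0.134133.
1 − 2Q = 0.647058, giving −¼ ln(0.647058) = 0.108830.
d = 0.134133 + 0.108830 = 0.242963.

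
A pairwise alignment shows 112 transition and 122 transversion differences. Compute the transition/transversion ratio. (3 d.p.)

R = 112/122 = 0.918032… ≈ 0.918 (to 3 d.p.).

0.918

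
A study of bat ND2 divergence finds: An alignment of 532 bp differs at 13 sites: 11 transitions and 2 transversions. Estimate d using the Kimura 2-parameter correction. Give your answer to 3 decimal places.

0.025

P = 11/532 ≈ 0.020677 and Q = 2/532 ≈ 0.003759.
Under the Kimura two-parameter model, d = −½ ln(1 − 2P − Q) − ¼ ln(1 − 2Q).
1 − 2P − Q = 0.954887, giving −½ ln(0.954887) = 0.023081.
1 − 2Q = 0.992482, giving −¼ ln(0.992482) = 0.001887.
d = 0.023081 + 0.001887 = 0.024968.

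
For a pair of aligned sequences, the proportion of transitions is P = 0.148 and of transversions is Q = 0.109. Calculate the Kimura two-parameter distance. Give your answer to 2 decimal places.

Under the Kimura two-parameter model, d = −½ ln(1 − 2P − Q) − ¼ ln(1 − 2Q).
1 − 2P − Q = 0.595, giving −½ ln(0.595) = 0.259597.
1 − 2Q = 0.782, giving −¼ ln(0.782) = 0.061475.
d = 0.259597 + 0.061475 = 0.321072.

0.32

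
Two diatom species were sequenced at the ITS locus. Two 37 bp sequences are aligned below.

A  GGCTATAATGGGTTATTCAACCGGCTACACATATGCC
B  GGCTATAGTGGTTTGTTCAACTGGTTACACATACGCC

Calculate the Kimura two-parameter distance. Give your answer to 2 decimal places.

0.19

Of 37 sites, 5 differences are transitions and 1 are transversions, so P = 5/37 ≈ 0.135135 and Q = 1/37 ≈ 0.027027.
Under the Kimura two-parameter model, d = −½ ln(1 − 2P − Q) − ¼ ln(1 − 2Q).
1 − 2P − Q = 0.702703, giving −½ ln(0.702703) = 0.176410.
1 − 2Q = 0.945946, giving −¼ ln(0.945946) = 0.013892.
d = 0.176410 + 0.013892 = 0.190302.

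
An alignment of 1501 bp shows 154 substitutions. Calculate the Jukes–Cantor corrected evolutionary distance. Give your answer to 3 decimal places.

0.110

p = 154/1501 ≈ 0.102598.
d = −(3/4) ln(1 − 4p/3) = −0.75 ln(1 − 0.136797) = −0.75 ln(0.863203)
  = −0.75 × (-0.147105) = 0.110329 substitutions/site.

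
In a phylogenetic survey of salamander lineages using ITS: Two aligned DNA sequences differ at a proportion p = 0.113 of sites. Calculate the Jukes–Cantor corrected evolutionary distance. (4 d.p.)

0.1225

d = −(3/4) ln(1 − 4p/3) = −0.75 ln(1 − 0.150667) = −0.75 ln(0.849333)
  = −0.75 × (-0.163304) = 0.122478 substitutions/site.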